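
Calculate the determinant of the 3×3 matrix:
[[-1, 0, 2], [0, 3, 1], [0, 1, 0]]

Expansion along first row:
det = -1·det([[3,1],[1,0]]) - 0·det([[0,1],[0,0]]) + 2·det([[0,3],[0,1]])
    = -1·(3·0 - 1·1) - 0·(0·0 - 1·0) + 2·(0·1 - 3·0)
    = -1·-1 - 0·0 + 2·0
    = 1 + 0 + 0 = 1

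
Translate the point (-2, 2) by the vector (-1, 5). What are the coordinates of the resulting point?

Translation by (-1, 5) (homogeneous matrix [[1, 0, -1], [0, 1, 5], [0, 0, 1]]):
x' = -2 + -1 = -3
y' = 2 + 5 = 7
Result: (-3, 7)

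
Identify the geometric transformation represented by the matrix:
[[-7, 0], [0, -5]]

This matrix represents: non-uniform scaling by sx = -7, sy = -5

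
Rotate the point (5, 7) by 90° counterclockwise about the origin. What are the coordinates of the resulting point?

Rotation matrix for 90°: [[cos 90°, -sin 90°], [sin 90°, cos 90°]] = [[0, -1], [1, 0]]
[[0, -1], [1, 0]] × [5, 7]ᵀ = [-7, 5]ᵀ
Result: (-7, 5)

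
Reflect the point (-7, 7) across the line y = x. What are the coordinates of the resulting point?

Reflection across line y = x: (-7, 7) → (7, -7)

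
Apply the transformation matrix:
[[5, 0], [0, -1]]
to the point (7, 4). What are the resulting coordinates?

Matrix multiplication:
[[5, 0], [0, -1]] × [7, 4]ᵀ
= [(5)(7) + (0)(4), (0)(7) + (-1)(4)]ᵀ
= [35, -4]ᵀ
Result: (35, -4)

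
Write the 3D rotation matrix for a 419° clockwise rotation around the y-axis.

Rotation matrix for clockwise 419° around y-axis:
A clockwise rotation by 419° is a counterclockwise rotation by -419°.
cos(-419°) = 0.5150, sin(-419°) = -0.8572
Result: [[0.5150, 0, -0.8572], [0, 1, 0], [0.8572, 0, 0.5150]]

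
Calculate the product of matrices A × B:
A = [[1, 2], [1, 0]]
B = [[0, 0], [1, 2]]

Matrix multiplication:
C[0][0] = 1×0 + 2×1 = 2
C[0][1] = 1×0 + 2×2 = 4
C[1][0] = 1×0 + 0×1 = 0
C[1][1] = 1×0 + 0×2 = 0
Result: [[2, 4], [0, 0]]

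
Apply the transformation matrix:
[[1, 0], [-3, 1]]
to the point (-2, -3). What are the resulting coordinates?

Matrix multiplication:
[[1, 0], [-3, 1]] × [-2, -3]ᵀ
= [(1)(-2) + (0)(-3), (-3)(-2) + (1)(-3)]ᵀ
= [-2, 3]ᵀ
Result: (-2, 3)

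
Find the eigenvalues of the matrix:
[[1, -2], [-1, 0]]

Characteristic equation: det(A - λI) = 0
λ² - (trace)λ + (det) = 0
trace = 1 + 0 = 1, det = (1)(0) - (-2)(-1) = -2
λ² - (1)λ + (-2) = 0
λ = (1 ± √((1)² - 4·(-2))) / 2 = (1 ± √9) / 2
Solving: λ = -1, 2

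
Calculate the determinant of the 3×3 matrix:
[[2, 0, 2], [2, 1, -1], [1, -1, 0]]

Expansion along first row:
det = 2·det([[1,-1],[-1,0]]) - 0·det([[2,-1],[1,0]]) + 2·det([[2,1],[1,-1]])
    = 2·(1·0 - -1·-1) - 0·(2·0 - -1·1) + 2·(2·-1 - 1·1)
    = 2·-1 - 0·1 + 2·-3
    = -2 + 0 + -6 = -8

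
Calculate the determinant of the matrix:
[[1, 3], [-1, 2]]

For a 2×2 matrix [[a, b], [c, d]], det = ad - bc
det = (1)(2) - (3)(-1) = 2 - -3 = 5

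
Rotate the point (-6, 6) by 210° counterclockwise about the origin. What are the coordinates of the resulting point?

Rotation matrix for 210°: [[cos 210°, -sin 210°], [sin 210°, cos 210°]] ≈ [[-0.866025, 0.500000], [-0.500000, -0.866025]]
[[-0.866025, 0.500000], [-0.500000, -0.866025]] × [-6, 6]ᵀ ≈ [8.1962, -2.1962]ᵀ
Result: (8.1962, -2.1962)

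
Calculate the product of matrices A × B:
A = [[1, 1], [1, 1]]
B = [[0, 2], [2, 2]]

Matrix multiplication:
C[0][0] = 1×0 + 1×2 = 2
C[0][1] = 1×2 + 1×2 = 4
C[1][0] = 1×0 + 1×2 = 2
C[1][1] = 1×2 + 1×2 = 4
Result: [[2, 4], [2, 4]]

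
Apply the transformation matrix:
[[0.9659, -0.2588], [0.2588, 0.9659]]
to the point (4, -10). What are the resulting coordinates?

Matrix multiplication:
[[0.9659, -0.2588], [0.2588, 0.9659]] × [4, -10]ᵀ
= [(0.9659)(4) + (-0.2588)(-10), (0.2588)(4) + (0.9659)(-10)]ᵀ
= [6.4516, -8.6238]ᵀ
Result: (6.4516, -8.6238)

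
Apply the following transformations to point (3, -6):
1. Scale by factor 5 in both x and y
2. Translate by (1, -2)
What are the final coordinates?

Step 1: Scale (3, -6) by 5 → (15, -30)
Step 2: Translate by (1, -2) → (16, -32)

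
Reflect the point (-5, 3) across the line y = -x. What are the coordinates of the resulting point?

Reflection across line y = -x: (-5, 3) → (-3, 5)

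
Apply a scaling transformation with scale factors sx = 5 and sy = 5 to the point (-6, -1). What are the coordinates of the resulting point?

Scaling matrix:
[[5, 0], [0, 5]]
Result: (-6 × 5, -1 × 5) = (-30, -5)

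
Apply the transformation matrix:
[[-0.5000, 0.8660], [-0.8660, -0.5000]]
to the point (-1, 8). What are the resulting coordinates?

Matrix multiplication:
[[-0.5000, 0.8660], [-0.8660, -0.5000]] × [-1, 8]ᵀ
= [(-0.5000)(-1) + (0.8660)(8), (-0.8660)(-1) + (-0.5000)(8)]ᵀ
= [7.4280, -3.1340]ᵀ
Result: (7.4280, -3.1340)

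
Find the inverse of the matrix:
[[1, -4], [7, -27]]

For [[a,b],[c,d]], inverse = (1/det)·[[d,-b],[-c,a]]
det = (1)(-27) - (-4)(7) = -27 - -28 = 1
Inverse = [[-27, 4], [-7, 1]]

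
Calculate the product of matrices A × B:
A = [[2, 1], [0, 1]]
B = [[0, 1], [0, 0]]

Matrix multiplication:
C[0][0] = 2×0 + 1×0 = 0
C[0][1] = 2×1 + 1×0 = 2
C[1][0] = 0×0 + 1×0 = 0
C[1][1] = 0×1 + 1×0 = 0
Result: [[0, 2], [0, 0]]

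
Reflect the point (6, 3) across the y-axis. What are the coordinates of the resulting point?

Reflection across y-axis: (6, 3) → (-6, 3)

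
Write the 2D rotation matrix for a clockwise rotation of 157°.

Rotation matrix formula: [[cos θ, -sin θ], [sin θ, cos θ]]
A clockwise rotation by 157° is equivalent to a counterclockwise rotation by -157°.
For θ = -157°:
cos(-157°) = -0.9205
sin(-157°) = -0.3907
Result: [[-0.9205, 0.3907], [-0.3907, -0.9205]]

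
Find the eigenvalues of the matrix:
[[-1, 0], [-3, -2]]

Characteristic equation: det(A - λI) = 0
λ² - (trace)λ + (det) = 0
trace = -1 + -2 = -3, det = (-1)(-2) - (0)(-3) = 2
λ² - (-3)λ + (2) = 0
λ = (-3 ± √((-3)² - 4·(2))) / 2 = (-3 ± √1) / 2
Solving: λ = -2, -1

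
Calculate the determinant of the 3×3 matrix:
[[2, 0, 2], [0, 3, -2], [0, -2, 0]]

Expansion along first row:
det = 2·det([[3,-2],[-2,0]]) - 0·det([[0,-2],[0,0]]) + 2·det([[0,3],[0,-2]])
    = 2·(3·0 - -2·-2) - 0·(0·0 - -2·0) + 2·(0·-2 - 3·0)
    = 2·-4 - 0·0 + 2·0
    = -8 + 0 + 0 = -8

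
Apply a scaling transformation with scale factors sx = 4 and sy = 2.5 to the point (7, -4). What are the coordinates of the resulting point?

Scaling matrix:
[[4, 0], [0, 2.50]]
Result: (7 × 4, -4 × 2.5) = (28, -10)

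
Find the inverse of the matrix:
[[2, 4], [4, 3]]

For [[a,b],[c,d]], inverse = (1/det)·[[d,-b],[-c,a]]
det = (2)(3) - (4)(4) = 6 - 16 = -10
Inverse = (1/-10)·[[3, -4], [-4, 2]]
= [[-3/10, 2/5], [2/5, -1/5]]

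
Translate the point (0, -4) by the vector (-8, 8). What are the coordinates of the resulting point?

Translation by (-8, 8) (homogeneous matrix [[1, 0, -8], [0, 1, 8], [0, 0, 1]]):
x' = 0 + -8 = -8
y' = -4 + 8 = 4
Result: (-8, 4)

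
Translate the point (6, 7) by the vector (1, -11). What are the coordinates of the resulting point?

Translation by (1, -11) (homogeneous matrix [[1, 0, 1], [0, 1, -11], [0, 0, 1]]):
x' = 6 + 1 = 7
y' = 7 + -11 = -4
Result: (7, -4)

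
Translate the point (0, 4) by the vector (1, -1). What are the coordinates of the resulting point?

Translation by (1, -1) (homogeneous matrix [[1, 0, 1], [0, 1, -1], [0, 0, 1]]):
x' = 0 + 1 = 1
y' = 4 + -1 = 3
Result: (1, 3)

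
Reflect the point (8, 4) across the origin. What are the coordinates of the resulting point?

Reflection across origin: (8, 4) → (-8, -4)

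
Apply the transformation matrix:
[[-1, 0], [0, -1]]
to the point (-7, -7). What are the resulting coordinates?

Matrix multiplication:
[[-1, 0], [0, -1]] × [-7, -7]ᵀ
= [(-1)(-7) + (0)(-7), (0)(-7) + (-1)(-7)]ᵀ
= [7, 7]ᵀ
Result: (7, 7)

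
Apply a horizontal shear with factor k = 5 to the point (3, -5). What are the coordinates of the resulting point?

Shear matrix for horizontal shear with factor k = 5:
[[1, 5], [0, 1]]
Result: (3, -5) → (-22, -5)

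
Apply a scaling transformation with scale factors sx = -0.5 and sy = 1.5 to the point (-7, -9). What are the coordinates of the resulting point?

Scaling matrix:
[[-0.50, 0], [0, 1.50]]
Result: (-7 × -0.5, -9 × 1.5) = (3.5, -13.5)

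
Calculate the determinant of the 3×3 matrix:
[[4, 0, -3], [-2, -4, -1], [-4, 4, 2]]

Expansion along first row:
det = 4·det([[-4,-1],[4,2]]) - 0·det([[-2,-1],[-4,2]]) + -3·det([[-2,-4],[-4,4]])
    = 4·(-4·2 - -1·4) - 0·(-2·2 - -1·-4) + -3·(-2·4 - -4·-4)
    = 4·-4 - 0·-8 + -3·-24
    = -16 + 0 + 72 = 56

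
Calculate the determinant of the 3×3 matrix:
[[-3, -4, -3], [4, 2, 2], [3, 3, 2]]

Expansion along first row:
det = -3·det([[2,2],[3,2]]) - -4·det([[4,2],[3,2]]) + -3·det([[4,2],[3,3]])
    = -3·(2·2 - 2·3) - -4·(4·2 - 2·3) + -3·(4·3 - 2·3)
    = -3·-2 - -4·2 + -3·6
    = 6 + 8 + -18 = -4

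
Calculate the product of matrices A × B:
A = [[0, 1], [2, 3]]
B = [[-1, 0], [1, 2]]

Matrix multiplication:
C[0][0] = 0×-1 + 1×1 = 1
C[0][1] = 0×0 + 1×2 = 2
C[1][0] = 2×-1 + 3×1 = 1
C[1][1] = 2×0 + 3×2 = 6
Result: [[1, 2], [1, 6]]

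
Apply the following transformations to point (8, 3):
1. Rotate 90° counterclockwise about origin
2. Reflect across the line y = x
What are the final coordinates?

Step 1: Rotate 90° → (-3, 8)
Step 2: Reflect across line y = x → (8, -3)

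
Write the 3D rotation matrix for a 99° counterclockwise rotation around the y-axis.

Rotation matrix for counterclockwise 99° around y-axis:
cos(99°) = -0.1564, sin(99°) = 0.9877
Result: [[-0.1564, 0, 0.9877], [0, 1, 0], [-0.9877, 0, -0.1564]]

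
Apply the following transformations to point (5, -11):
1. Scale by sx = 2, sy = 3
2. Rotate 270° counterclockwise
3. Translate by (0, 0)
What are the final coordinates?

Step 1: Scale → (10, -33)
Step 2: Rotate 270° → (-33, -10)
Step 3: Translate → (-33, -10)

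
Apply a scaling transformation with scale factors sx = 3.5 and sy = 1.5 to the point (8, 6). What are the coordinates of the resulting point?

Scaling matrix:
[[3.50, 0], [0, 1.50]]
Result: (8 × 3.5, 6 × 1.5) = (28, 9)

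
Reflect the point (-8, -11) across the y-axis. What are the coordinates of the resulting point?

Reflection across y-axis: (-8, -11) → (8, -11)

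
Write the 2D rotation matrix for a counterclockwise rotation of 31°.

Rotation matrix formula: [[cos θ, -sin θ], [sin θ, cos θ]]
For θ = 31°:
cos(31°) = 0.8572
sin(31°) = 0.5150
Result: [[0.8572, -0.5150], [0.5150, 0.8572]]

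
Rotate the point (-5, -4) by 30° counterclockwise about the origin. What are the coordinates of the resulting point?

Rotation matrix for 30°: [[cos 30°, -sin 30°], [sin 30°, cos 30°]] ≈ [[0.866025, -0.500000], [0.500000, 0.866025]]
[[0.866025, -0.500000], [0.500000, 0.866025]] × [-5, -4]ᵀ ≈ [-2.3301, -5.9641]ᵀ
Result: (-2.3301, -5.9641)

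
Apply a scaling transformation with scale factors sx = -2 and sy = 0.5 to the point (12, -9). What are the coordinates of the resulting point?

Scaling matrix:
[[-2, 0], [0, 0.50]]
Result: (12 × -2, -9 × 0.5) = (-24, -4.5)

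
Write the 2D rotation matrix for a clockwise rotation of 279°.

Rotation matrix formula: [[cos θ, -sin θ], [sin θ, cos θ]]
A clockwise rotation by 279° is equivalent to a counterclockwise rotation by -279°.
For θ = -279°:
cos(-279°) = 0.1564
sin(-279°) = 0.9877
Result: [[0.1564, -0.9877], [0.9877, 0.1564]]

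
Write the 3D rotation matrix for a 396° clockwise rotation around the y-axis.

Rotation matrix for clockwise 396° around y-axis:
A clockwise rotation by 396° is a counterclockwise rotation by -396°.
cos(-396°) = 0.8090, sin(-396°) = -0.5878
Result: [[0.8090, 0, -0.5878], [0, 1, 0], [0.5878, 0, 0.8090]]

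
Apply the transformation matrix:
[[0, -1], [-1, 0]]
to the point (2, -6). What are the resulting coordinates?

Matrix multiplication:
[[0, -1], [-1, 0]] × [2, -6]ᵀ
= [(0)(2) + (-1)(-6), (-1)(2) + (0)(-6)]ᵀ
= [6, -2]ᵀ
Result: (6, -2)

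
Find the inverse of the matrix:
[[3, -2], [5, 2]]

For [[a,b],[c,d]], inverse = (1/det)·[[d,-b],[-c,a]]
det = (3)(2) - (-2)(5) = 6 - -10 = 16
Inverse = (1/16)·[[2, 2], [-5, 3]]
= [[1/8, 1/8], [-5/16, 3/16]]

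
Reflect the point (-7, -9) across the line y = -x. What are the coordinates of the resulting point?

Reflection across line y = -x: (-7, -9) → (9, 7)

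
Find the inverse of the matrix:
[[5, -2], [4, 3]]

For [[a,b],[c,d]], inverse = (1/det)·[[d,-b],[-c,a]]
det = (5)(3) - (-2)(4) = 15 - -8 = 23
Inverse = (1/23)·[[3, 2], [-4, 5]]
= [[3/23, 2/23], [-4/23, 5/23]]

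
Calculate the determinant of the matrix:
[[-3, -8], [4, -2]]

For a 2×2 matrix [[a, b], [c, d]], det = ad - bc
det = (-3)(-2) - (-8)(4) = 6 - -32 = 38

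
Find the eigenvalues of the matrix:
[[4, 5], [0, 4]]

Characteristic equation: det(A - λI) = 0
λ² - (trace)λ + (det) = 0
trace = 4 + 4 = 8, det = (4)(4) - (5)(0) = 16
λ² - (8)λ + (16) = 0
λ = (8 ± √((8)² - 4·(16))) / 2 = (8 ± √0) / 2
Solving: λ = 4, 4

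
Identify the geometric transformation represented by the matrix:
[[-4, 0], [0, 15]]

This matrix represents: non-uniform scaling by sx = -4, sy = 15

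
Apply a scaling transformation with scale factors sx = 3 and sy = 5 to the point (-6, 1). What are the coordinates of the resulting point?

Scaling matrix:
[[3, 0], [0, 5]]
Result: (-6 × 3, 1 × 5) = (-18, 5)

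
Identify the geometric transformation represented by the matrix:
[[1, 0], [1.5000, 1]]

This matrix represents: vertical shear with factor 1.5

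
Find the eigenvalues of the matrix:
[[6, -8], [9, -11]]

Characteristic equation: det(A - λI) = 0
λ² - (trace)λ + (det) = 0
trace = 6 + -11 = -5, det = (6)(-11) - (-8)(9) = 6
λ² - (-5)λ + (6) = 0
λ = (-5 ± √((-5)² - 4·(6))) / 2 = (-5 ± √1) / 2
Solving: λ = -3, -2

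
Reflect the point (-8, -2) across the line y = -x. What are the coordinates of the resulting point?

Reflection across line y = -x: (-8, -2) → (2, 8)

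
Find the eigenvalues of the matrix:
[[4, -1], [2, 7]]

Characteristic equation: det(A - λI) = 0
λ² - (trace)λ + (det) = 0
trace = 4 + 7 = 11, det = (4)(7) - (-1)(2) = 30
λ² - (11)λ + (30) = 0
λ = (11 ± √((11)² - 4·(30))) / 2 = (11 ± √1) / 2
Solving: λ = 5, 6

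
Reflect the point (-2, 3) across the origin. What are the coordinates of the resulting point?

Reflection across origin: (-2, 3) → (2, -3)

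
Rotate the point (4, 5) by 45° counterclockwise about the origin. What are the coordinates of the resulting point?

Rotation matrix for 45°: [[cos 45°, -sin 45°], [sin 45°, cos 45°]] ≈ [[0.707107, -0.707107], [0.707107, 0.707107]]
[[0.707107, -0.707107], [0.707107, 0.707107]] × [4, 5]ᵀ ≈ [-0.7071, 6.3640]ᵀ
Result: (-0.7071, 6.3640)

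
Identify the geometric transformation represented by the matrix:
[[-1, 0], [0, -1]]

This matrix represents: rotation by 180° (or reflection through origin)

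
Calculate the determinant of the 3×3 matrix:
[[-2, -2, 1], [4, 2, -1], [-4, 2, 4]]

Expansion along first row:
det = -2·det([[2,-1],[2,4]]) - -2·det([[4,-1],[-4,4]]) + 1·det([[4,2],[-4,2]])
    = -2·(2·4 - -1·2) - -2·(4·4 - -1·-4) + 1·(4·2 - 2·-4)
    = -2·10 - -2·12 + 1·16
    = -20 + 24 + 16 = 20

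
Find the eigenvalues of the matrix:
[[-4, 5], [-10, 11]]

Characteristic equation: det(A - λI) = 0
λ² - (trace)λ + (det) = 0
trace = -4 + 11 = 7, det = (-4)(11) - (5)(-10) = 6
λ² - (7)λ + (6) = 0
λ = (7 ± √((7)² - 4·(6))) / 2 = (7 ± √25) / 2
Solving: λ = 1, 6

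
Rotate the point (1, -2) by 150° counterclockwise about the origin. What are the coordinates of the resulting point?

Rotation matrix for 150°: [[cos 150°, -sin 150°], [sin 150°, cos 150°]] ≈ [[-0.866025, -0.500000], [0.500000, -0.866025]]
[[-0.866025, -0.500000], [0.500000, -0.866025]] × [1, -2]ᵀ ≈ [0.1340, 2.2321]ᵀ
Result: (0.1340, 2.2321)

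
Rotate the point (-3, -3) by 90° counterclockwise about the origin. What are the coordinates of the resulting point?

Rotation matrix for 90°: [[cos 90°, -sin 90°], [sin 90°, cos 90°]] = [[0, -1], [1, 0]]
[[0, -1], [1, 0]] × [-3, -3]ᵀ = [3, -3]ᵀ
Result: (3, -3)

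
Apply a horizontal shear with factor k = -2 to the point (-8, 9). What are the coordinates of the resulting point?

Shear matrix for horizontal shear with factor k = -2:
[[1, -2], [0, 1]]
Result: (-8, 9) → (-26, 9)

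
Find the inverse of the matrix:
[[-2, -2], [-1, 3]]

For [[a,b],[c,d]], inverse = (1/det)·[[d,-b],[-c,a]]
det = (-2)(3) - (-2)(-1) = -6 - 2 = -8
Inverse = (1/-8)·[[3, 2], [1, -2]]
= [[-3/8, -1/4], [-1/8, 1/4]]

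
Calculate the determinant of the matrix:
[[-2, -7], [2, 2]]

For a 2×2 matrix [[a, b], [c, d]], det = ad - bc
det = (-2)(2) - (-7)(2) = -4 - -14 = 10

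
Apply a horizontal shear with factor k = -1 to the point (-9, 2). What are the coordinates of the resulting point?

Shear matrix for horizontal shear with factor k = -1:
[[1, -1], [0, 1]]
Result: (-9, 2) → (-11, 2)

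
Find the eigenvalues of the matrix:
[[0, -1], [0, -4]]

Characteristic equation: det(A - λI) = 0
λ² - (trace)λ + (det) = 0
trace = 0 + -4 = -4, det = (0)(-4) - (-1)(0) = 0
λ² - (-4)λ + (0) = 0
λ = (-4 ± √((-4)² - 4·(0))) / 2 = (-4 ± √16) / 2
Solving: λ = -4, 0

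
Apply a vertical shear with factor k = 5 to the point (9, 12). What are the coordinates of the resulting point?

Shear matrix for vertical shear with factor k = 5:
[[1, 0], [5, 1]]
Result: (9, 12) → (9, 57)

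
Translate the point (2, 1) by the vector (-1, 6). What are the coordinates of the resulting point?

Translation by (-1, 6) (homogeneous matrix [[1, 0, -1], [0, 1, 6], [0, 0, 1]]):
x' = 2 + -1 = 1
y' = 1 + 6 = 7
Result: (1, 7)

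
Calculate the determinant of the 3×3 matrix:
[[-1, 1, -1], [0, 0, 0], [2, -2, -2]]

Expansion along first row:
det = -1·det([[0,0],[-2,-2]]) - 1·det([[0,0],[2,-2]]) + -1·det([[0,0],[2,-2]])
    = -1·(0·-2 - 0·-2) - 1·(0·-2 - 0·2) + -1·(0·-2 - 0·2)
    = -1·0 - 1·0 + -1·0
    = 0 + 0 + 0 = 0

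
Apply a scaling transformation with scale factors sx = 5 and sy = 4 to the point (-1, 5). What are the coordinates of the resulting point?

Scaling matrix:
[[5, 0], [0, 4]]
Result: (-1 × 5, 5 × 4) = (-5, 20)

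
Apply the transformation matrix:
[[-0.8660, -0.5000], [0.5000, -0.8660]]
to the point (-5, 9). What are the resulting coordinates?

Matrix multiplication:
[[-0.8660, -0.5000], [0.5000, -0.8660]] × [-5, 9]ᵀ
= [(-0.8660)(-5) + (-0.5000)(9), (0.5000)(-5) + (-0.8660)(9)]ᵀ
= [-0.1700, -10.2940]ᵀ
Result: (-0.1700, -10.2940)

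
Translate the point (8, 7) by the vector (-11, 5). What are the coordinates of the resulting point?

Translation by (-11, 5) (homogeneous matrix [[1, 0, -11], [0, 1, 5], [0, 0, 1]]):
x' = 8 + -11 = -3
y' = 7 + 5 = 12
Result: (-3, 12)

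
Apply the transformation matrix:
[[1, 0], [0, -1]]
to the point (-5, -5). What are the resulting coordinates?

Matrix multiplication:
[[1, 0], [0, -1]] × [-5, -5]ᵀ
= [(1)(-5) + (0)(-5), (0)(-5) + (-1)(-5)]ᵀ
= [-5, 5]ᵀ
Result: (-5, 5)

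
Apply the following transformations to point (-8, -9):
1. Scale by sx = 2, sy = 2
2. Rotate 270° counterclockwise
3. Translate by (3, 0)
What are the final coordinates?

Step 1: Scale → (-16, -18)
Step 2: Rotate 270° → (-18, 16)
Step 3: Translate → (-15, 16)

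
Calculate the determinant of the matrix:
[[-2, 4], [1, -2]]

For a 2×2 matrix [[a, b], [c, d]], det = ad - bc
det = (-2)(-2) - (4)(1) = 4 - 4 = 0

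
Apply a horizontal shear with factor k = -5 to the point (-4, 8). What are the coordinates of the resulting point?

Shear matrix for horizontal shear with factor k = -5:
[[1, -5], [0, 1]]
Result: (-4, 8) → (-44, 8)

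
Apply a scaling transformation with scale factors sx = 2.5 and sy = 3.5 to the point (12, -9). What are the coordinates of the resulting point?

Scaling matrix:
[[2.50, 0], [0, 3.50]]
Result: (12 × 2.5, -9 × 3.5) = (30, -31.5)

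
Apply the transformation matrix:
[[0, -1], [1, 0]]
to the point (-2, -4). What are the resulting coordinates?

Matrix multiplication:
[[0, -1], [1, 0]] × [-2, -4]ᵀ
= [(0)(-2) + (-1)(-4), (1)(-2) + (0)(-4)]ᵀ
= [4, -2]ᵀ
Result: (4, -2)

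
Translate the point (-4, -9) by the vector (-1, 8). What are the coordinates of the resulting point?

Translation by (-1, 8) (homogeneous matrix [[1, 0, -1], [0, 1, 8], [0, 0, 1]]):
x' = -4 + -1 = -5
y' = -9 + 8 = -1
Result: (-5, -1)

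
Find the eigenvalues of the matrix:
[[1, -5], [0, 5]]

Characteristic equation: det(A - λI) = 0
λ² - (trace)λ + (det) = 0
trace = 1 + 5 = 6, det = (1)(5) - (-5)(0) = 5
λ² - (6)λ + (5) = 0
λ = (6 ± √((6)² - 4·(5))) / 2 = (6 ± √16) / 2
Solving: λ = 1, 5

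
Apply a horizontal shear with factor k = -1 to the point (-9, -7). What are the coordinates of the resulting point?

Shear matrix for horizontal shear with factor k = -1:
[[1, -1], [0, 1]]
Result: (-9, -7) → (-2, -7)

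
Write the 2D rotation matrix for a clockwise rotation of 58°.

Rotation matrix formula: [[cos θ, -sin θ], [sin θ, cos θ]]
A clockwise rotation by 58° is equivalent to a counterclockwise rotation by -58°.
For θ = -58°:
cos(-58°) = 0.5299
sin(-58°) = -0.8480
Result: [[0.5299, 0.8480], [-0.8480, 0.5299]]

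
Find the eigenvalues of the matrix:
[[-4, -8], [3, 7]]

Characteristic equation: det(A - λI) = 0
λ² - (trace)λ + (det) = 0
trace = -4 + 7 = 3, det = (-4)(7) - (-8)(3) = -4
λ² - (3)λ + (-4) = 0
λ = (3 ± √((3)² - 4·(-4))) / 2 = (3 ± √25) / 2
Solving: λ = -1, 4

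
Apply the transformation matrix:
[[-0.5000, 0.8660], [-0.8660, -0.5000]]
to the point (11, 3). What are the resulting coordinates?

Matrix multiplication:
[[-0.5000, 0.8660], [-0.8660, -0.5000]] × [11, 3]ᵀ
= [(-0.5000)(11) + (0.8660)(3), (-0.8660)(11) + (-0.5000)(3)]ᵀ
= [-2.9020, -11.0260]ᵀ
Result: (-2.9020, -11.0260)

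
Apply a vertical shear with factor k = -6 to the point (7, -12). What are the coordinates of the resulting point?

Shear matrix for vertical shear with factor k = -6:
[[1, 0], [-6, 1]]
Result: (7, -12) → (7, -54)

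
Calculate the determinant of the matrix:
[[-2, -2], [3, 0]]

For a 2×2 matrix [[a, b], [c, d]], det = ad - bc
det = (-2)(0) - (-2)(3) = 0 - -6 = 6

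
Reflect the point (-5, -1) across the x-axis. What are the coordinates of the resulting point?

Reflection across x-axis: (-5, -1) → (-5, 1)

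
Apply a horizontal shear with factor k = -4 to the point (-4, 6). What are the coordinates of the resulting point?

Shear matrix for horizontal shear with factor k = -4:
[[1, -4], [0, 1]]
Result: (-4, 6) → (-28, 6)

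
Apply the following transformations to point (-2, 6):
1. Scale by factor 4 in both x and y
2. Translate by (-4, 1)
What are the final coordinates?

Step 1: Scale (-2, 6) by 4 → (-8, 24)
Step 2: Translate by (-4, 1) → (-12, 25)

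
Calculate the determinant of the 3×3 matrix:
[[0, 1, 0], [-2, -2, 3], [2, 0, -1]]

Expansion along first row:
det = 0·det([[-2,3],[0,-1]]) - 1·det([[-2,3],[2,-1]]) + 0·det([[-2,-2],[2,0]])
    = 0·(-2·-1 - 3·0) - 1·(-2·-1 - 3·2) + 0·(-2·0 - -2·2)
    = 0·2 - 1·-4 + 0·4
    = 0 + 4 + 0 = 4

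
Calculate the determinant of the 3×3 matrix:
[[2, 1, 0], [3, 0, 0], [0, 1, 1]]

Expansion along first row:
det = 2·det([[0,0],[1,1]]) - 1·det([[3,0],[0,1]]) + 0·det([[3,0],[0,1]])
    = 2·(0·1 - 0·1) - 1·(3·1 - 0·0) + 0·(3·1 - 0·0)
    = 2·0 - 1·3 + 0·3
    = 0 + -3 + 0 = -3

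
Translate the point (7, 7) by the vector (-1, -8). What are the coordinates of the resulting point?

Translation by (-1, -8) (homogeneous matrix [[1, 0, -1], [0, 1, -8], [0, 0, 1]]):
x' = 7 + -1 = 6
y' = 7 + -8 = -1
Result: (6, -1)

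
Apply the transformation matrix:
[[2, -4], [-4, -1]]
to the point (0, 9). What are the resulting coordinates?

Matrix multiplication:
[[2, -4], [-4, -1]] × [0, 9]ᵀ
= [(2)(0) + (-4)(9), (-4)(0) + (-1)(9)]ᵀ
= [-36, -9]ᵀ
Result: (-36, -9)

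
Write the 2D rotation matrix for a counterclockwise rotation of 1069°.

Rotation matrix formula: [[cos θ, -sin θ], [sin θ, cos θ]]
For θ = 1069°:
cos(1069°) = 0.9816
sin(1069°) = -0.1908
Result: [[0.9816, 0.1908], [-0.1908, 0.9816]]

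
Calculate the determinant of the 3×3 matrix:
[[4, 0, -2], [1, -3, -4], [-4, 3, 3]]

Expansion along first row:
det = 4·det([[-3,-4],[3,3]]) - 0·det([[1,-4],[-4,3]]) + -2·det([[1,-3],[-4,3]])
    = 4·(-3·3 - -4·3) - 0·(1·3 - -4·-4) + -2·(1·3 - -3·-4)
    = 4·3 - 0·-13 + -2·-9
    = 12 + 0 + 18 = 30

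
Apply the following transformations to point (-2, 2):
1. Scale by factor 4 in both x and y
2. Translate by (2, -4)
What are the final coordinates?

Step 1: Scale (-2, 2) by 4 → (-8, 8)
Step 2: Translate by (2, -4) → (-6, 4)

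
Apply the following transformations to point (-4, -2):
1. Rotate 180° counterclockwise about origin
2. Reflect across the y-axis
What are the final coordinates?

Step 1: Rotate 180° → (4, 2)
Step 2: Reflect across y-axis → (-4, 2)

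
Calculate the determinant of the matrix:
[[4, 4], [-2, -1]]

For a 2×2 matrix [[a, b], [c, d]], det = ad - bc
det = (4)(-1) - (4)(-2) = -4 - -8 = 4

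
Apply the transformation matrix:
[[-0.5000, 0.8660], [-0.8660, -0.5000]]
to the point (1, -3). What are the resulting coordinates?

Matrix multiplication:
[[-0.5000, 0.8660], [-0.8660, -0.5000]] × [1, -3]ᵀ
= [(-0.5000)(1) + (0.8660)(-3), (-0.8660)(1) + (-0.5000)(-3)]ᵀ
= [-3.0980, 0.6340]ᵀ
Result: (-3.0980, 0.6340)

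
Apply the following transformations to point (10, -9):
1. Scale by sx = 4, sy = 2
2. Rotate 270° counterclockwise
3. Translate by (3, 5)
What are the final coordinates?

Step 1: Scale → (40, -18)
Step 2: Rotate 270° → (-18, -40)
Step 3: Translate → (-15, -35)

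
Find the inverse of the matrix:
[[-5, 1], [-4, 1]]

For [[a,b],[c,d]], inverse = (1/det)·[[d,-b],[-c,a]]
det = (-5)(1) - (1)(-4) = -5 - -4 = -1
Inverse = (1/-1)·[[1, -1], [4, -5]]
= [[-1, 1], [-4, 5]]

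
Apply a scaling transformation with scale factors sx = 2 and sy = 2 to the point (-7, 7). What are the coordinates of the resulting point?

Scaling matrix:
[[2, 0], [0, 2]]
Result: (-7 × 2, 7 × 2) = (-14, 14)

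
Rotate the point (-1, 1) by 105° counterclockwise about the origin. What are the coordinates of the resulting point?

Rotation matrix for 105°: [[cos 105°, -sin 105°], [sin 105°, cos 105°]] ≈ [[-0.258819, -0.965926], [0.965926, -0.258819]]
[[-0.258819, -0.965926], [0.965926, -0.258819]] × [-1, 1]ᵀ ≈ [-0.7071, -1.2247]ᵀ
Result: (-0.7071, -1.2247)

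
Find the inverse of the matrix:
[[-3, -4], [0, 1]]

For [[a,b],[c,d]], inverse = (1/det)·[[d,-b],[-c,a]]
det = (-3)(1) - (-4)(0) = -3 - 0 = -3
Inverse = (1/-3)·[[1, 4], [0, -3]]
= [[-1/3, -4/3], [0, 1]]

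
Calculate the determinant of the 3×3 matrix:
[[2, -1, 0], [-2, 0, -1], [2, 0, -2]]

Expansion along first row:
det = 2·det([[0,-1],[0,-2]]) - -1·det([[-2,-1],[2,-2]]) + 0·det([[-2,0],[2,0]])
    = 2·(0·-2 - -1·0) - -1·(-2·-2 - -1·2) + 0·(-2·0 - 0·2)
    = 2·0 - -1·6 + 0·0
    = 0 + 6 + 0 = 6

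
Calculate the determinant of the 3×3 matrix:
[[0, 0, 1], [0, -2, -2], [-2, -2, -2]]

Expansion along first row:
det = 0·det([[-2,-2],[-2,-2]]) - 0·det([[0,-2],[-2,-2]]) + 1·det([[0,-2],[-2,-2]])
    = 0·(-2·-2 - -2·-2) - 0·(0·-2 - -2·-2) + 1·(0·-2 - -2·-2)
    = 0·0 - 0·-4 + 1·-4
    = 0 + 0 + -4 = -4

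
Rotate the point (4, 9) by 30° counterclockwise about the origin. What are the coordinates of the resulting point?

Rotation matrix for 30°: [[cos 30°, -sin 30°], [sin 30°, cos 30°]] ≈ [[0.866025, -0.500000], [0.500000, 0.866025]]
[[0.866025, -0.500000], [0.500000, 0.866025]] × [4, 9]ᵀ ≈ [-1.0359, 9.7942]ᵀ
Result: (-1.0359, 9.7942)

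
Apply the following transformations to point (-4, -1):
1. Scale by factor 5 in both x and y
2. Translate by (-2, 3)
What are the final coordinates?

Step 1: Scale (-4, -1) by 5 → (-20, -5)
Step 2: Translate by (-2, 3) → (-22, -2)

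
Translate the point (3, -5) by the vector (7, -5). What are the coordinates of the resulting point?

Translation by (7, -5) (homogeneous matrix [[1, 0, 7], [0, 1, -5], [0, 0, 1]]):
x' = 3 + 7 = 10
y' = -5 + -5 = -10
Result: (10, -10)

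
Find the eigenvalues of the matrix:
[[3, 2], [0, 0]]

Characteristic equation: det(A - λI) = 0
λ² - (trace)λ + (det) = 0
trace = 3 + 0 = 3, det = (3)(0) - (2)(0) = 0
λ² - (3)λ + (0) = 0
λ = (3 ± √((3)² - 4·(0))) / 2 = (3 ± √9) / 2
Solving: λ = 0, 3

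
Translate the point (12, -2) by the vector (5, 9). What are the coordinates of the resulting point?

Translation by (5, 9) (homogeneous matrix [[1, 0, 5], [0, 1, 9], [0, 0, 1]]):
x' = 12 + 5 = 17
y' = -2 + 9 = 7
Result: (17, 7)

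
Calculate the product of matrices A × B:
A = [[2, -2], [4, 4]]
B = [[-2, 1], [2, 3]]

Matrix multiplication:
C[0][0] = 2×-2 + -2×2 = -8
C[0][1] = 2×1 + -2×3 = -4
C[1][0] = 4×-2 + 4×2 = 0
C[1][1] = 4×1 + 4×3 = 16
Result: [[-8, -4], [0, 16]]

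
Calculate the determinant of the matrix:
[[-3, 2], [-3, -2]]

For a 2×2 matrix [[a, b], [c, d]], det = ad - bc
det = (-3)(-2) - (2)(-3) = 6 - -6 = 12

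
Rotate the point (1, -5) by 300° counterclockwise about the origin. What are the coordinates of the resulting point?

Rotation matrix for 300°: [[cos 300°, -sin 300°], [sin 300°, cos 300°]] ≈ [[0.500000, 0.866025], [-0.866025, 0.500000]]
[[0.500000, 0.866025], [-0.866025, 0.500000]] × [1, -5]ᵀ ≈ [-3.8301, -3.3660]ᵀ
Result: (-3.8301, -3.3660)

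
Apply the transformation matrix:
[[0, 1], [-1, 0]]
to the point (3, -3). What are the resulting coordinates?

Matrix multiplication:
[[0, 1], [-1, 0]] × [3, -3]ᵀ
= [(0)(3) + (1)(-3), (-1)(3) + (0)(-3)]ᵀ
= [-3, -3]ᵀ
Result: (-3, -3)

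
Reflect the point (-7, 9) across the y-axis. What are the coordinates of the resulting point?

Reflection across y-axis: (-7, 9) → (7, 9)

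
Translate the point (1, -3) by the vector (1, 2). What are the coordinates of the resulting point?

Translation by (1, 2) (homogeneous matrix [[1, 0, 1], [0, 1, 2], [0, 0, 1]]):
x' = 1 + 1 = 2
y' = -3 + 2 = -1
Result: (2, -1)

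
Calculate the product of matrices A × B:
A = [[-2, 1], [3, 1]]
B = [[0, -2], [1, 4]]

Matrix multiplication:
C[0][0] = -2×0 + 1×1 = 1
C[0][1] = -2×-2 + 1×4 = 8
C[1][0] = 3×0 + 1×1 = 1
C[1][1] = 3×-2 + 1×4 = -2
Result: [[1, 8], [1, -2]]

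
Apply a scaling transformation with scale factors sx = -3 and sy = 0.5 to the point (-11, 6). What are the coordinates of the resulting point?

Scaling matrix:
[[-3, 0], [0, 0.50]]
Result: (-11 × -3, 6 × 0.5) = (33, 3)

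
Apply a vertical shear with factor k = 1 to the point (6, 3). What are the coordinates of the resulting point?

Shear matrix for vertical shear with factor k = 1:
[[1, 0], [1, 1]]
Result: (6, 3) → (6, 9)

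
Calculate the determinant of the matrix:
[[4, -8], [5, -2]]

For a 2×2 matrix [[a, b], [c, d]], det = ad - bc
det = (4)(-2) - (-8)(5) = -8 - -40 = 32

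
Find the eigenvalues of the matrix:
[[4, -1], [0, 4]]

Characteristic equation: det(A - λI) = 0
λ² - (trace)λ + (det) = 0
trace = 4 + 4 = 8, det = (4)(4) - (-1)(0) = 16
λ² - (8)λ + (16) = 0
λ = (8 ± √((8)² - 4·(16))) / 2 = (8 ± √0) / 2
Solving: λ = 4, 4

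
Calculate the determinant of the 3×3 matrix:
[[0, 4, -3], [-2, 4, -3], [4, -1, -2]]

Expansion along first row:
det = 0·det([[4,-3],[-1,-2]]) - 4·det([[-2,-3],[4,-2]]) + -3·det([[-2,4],[4,-1]])
    = 0·(4·-2 - -3·-1) - 4·(-2·-2 - -3·4) + -3·(-2·-1 - 4·4)
    = 0·-11 - 4·16 + -3·-14
    = 0 + -64 + 42 = -22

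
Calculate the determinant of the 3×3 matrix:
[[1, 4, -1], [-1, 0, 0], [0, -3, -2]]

Expansion along first row:
det = 1·det([[0,0],[-3,-2]]) - 4·det([[-1,0],[0,-2]]) + -1·det([[-1,0],[0,-3]])
    = 1·(0·-2 - 0·-3) - 4·(-1·-2 - 0·0) + -1·(-1·-3 - 0·0)
    = 1·0 - 4·2 + -1·3
    = 0 + -8 + -3 = -11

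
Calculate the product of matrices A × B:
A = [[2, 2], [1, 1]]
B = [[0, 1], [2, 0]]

Matrix multiplication:
C[0][0] = 2×0 + 2×2 = 4
C[0][1] = 2×1 + 2×0 = 2
C[1][0] = 1×0 + 1×2 = 2
C[1][1] = 1×1 + 1×0 = 1
Result: [[4, 2], [2, 1]]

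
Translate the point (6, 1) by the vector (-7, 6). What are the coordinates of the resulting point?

Translation by (-7, 6) (homogeneous matrix [[1, 0, -7], [0, 1, 6], [0, 0, 1]]):
x' = 6 + -7 = -1
y' = 1 + 6 = 7
Result: (-1, 7)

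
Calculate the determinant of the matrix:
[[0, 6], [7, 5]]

For a 2×2 matrix [[a, b], [c, d]], det = ad - bc
det = (0)(5) - (6)(7) = 0 - 42 = -42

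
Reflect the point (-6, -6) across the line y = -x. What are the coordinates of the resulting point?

Reflection across line y = -x: (-6, -6) → (6, 6)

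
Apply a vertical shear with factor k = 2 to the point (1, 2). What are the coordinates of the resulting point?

Shear matrix for vertical shear with factor k = 2:
[[1, 0], [2, 1]]
Result: (1, 2) → (1, 4)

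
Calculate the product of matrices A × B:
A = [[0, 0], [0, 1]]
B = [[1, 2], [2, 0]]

Matrix multiplication:
C[0][0] = 0×1 + 0×2 = 0
C[0][1] = 0×2 + 0×0 = 0
C[1][0] = 0×1 + 1×2 = 2
C[1][1] = 0×2 + 1×0 = 0
Result: [[0, 0], [2, 0]]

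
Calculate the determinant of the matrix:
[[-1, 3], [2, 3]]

For a 2×2 matrix [[a, b], [c, d]], det = ad - bc
det = (-1)(3) - (3)(2) = -3 - 6 = -9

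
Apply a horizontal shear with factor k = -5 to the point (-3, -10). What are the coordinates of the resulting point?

Shear matrix for horizontal shear with factor k = -5:
[[1, -5], [0, 1]]
Result: (-3, -10) → (47, -10)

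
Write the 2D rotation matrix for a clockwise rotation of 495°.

Rotation matrix formula: [[cos θ, -sin θ], [sin θ, cos θ]]
A clockwise rotation by 495° is equivalent to a counterclockwise rotation by -495°.
For θ = -495°:
cos(-495°) = -√2/2
sin(-495°) = -√2/2
Result: [[-√2/2, √2/2], [-√2/2, -√2/2]]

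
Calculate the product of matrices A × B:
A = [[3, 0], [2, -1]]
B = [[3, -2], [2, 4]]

Matrix multiplication:
C[0][0] = 3×3 + 0×2 = 9
C[0][1] = 3×-2 + 0×4 = -6
C[1][0] = 2×3 + -1×2 = 4
C[1][1] = 2×-2 + -1×4 = -8
Result: [[9, -6], [4, -8]]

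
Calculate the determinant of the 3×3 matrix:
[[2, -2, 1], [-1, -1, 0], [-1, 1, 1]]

Expansion along first row:
det = 2·det([[-1,0],[1,1]]) - -2·det([[-1,0],[-1,1]]) + 1·det([[-1,-1],[-1,1]])
    = 2·(-1·1 - 0·1) - -2·(-1·1 - 0·-1) + 1·(-1·1 - -1·-1)
    = 2·-1 - -2·-1 + 1·-2
    = -2 + -2 + -2 = -6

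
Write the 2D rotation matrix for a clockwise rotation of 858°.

Rotation matrix formula: [[cos θ, -sin θ], [sin θ, cos θ]]
A clockwise rotation by 858° is equivalent to a counterclockwise rotation by -858°.
For θ = -858°:
cos(-858°) = -0.7431
sin(-858°) = -0.6691
Result: [[-0.7431, 0.6691], [-0.6691, -0.7431]]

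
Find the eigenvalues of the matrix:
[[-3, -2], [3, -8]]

Characteristic equation: det(A - λI) = 0
λ² - (trace)λ + (det) = 0
trace = -3 + -8 = -11, det = (-3)(-8) - (-2)(3) = 30
λ² - (-11)λ + (30) = 0
λ = (-11 ± √((-11)² - 4·(30))) / 2 = (-11 ± √1) / 2
Solving: λ = -6, -5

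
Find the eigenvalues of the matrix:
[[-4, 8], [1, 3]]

Characteristic equation: det(A - λI) = 0
λ² - (trace)λ + (det) = 0
trace = -4 + 3 = -1, det = (-4)(3) - (8)(1) = -20
λ² - (-1)λ + (-20) = 0
λ = (-1 ± √((-1)² - 4·(-20))) / 2 = (-1 ± √81) / 2
Solving: λ = -5, 4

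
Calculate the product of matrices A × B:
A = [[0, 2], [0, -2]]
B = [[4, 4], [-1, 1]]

Matrix multiplication:
C[0][0] = 0×4 + 2×-1 = -2
C[0][1] = 0×4 + 2×1 = 2
C[1][0] = 0×4 + -2×-1 = 2
C[1][1] = 0×4 + -2×1 = -2
Result: [[-2, 2], [2, -2]]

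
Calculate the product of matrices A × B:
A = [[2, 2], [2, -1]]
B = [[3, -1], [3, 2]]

Matrix multiplication:
C[0][0] = 2×3 + 2×3 = 12
C[0][1] = 2×-1 + 2×2 = 2
C[1][0] = 2×3 + -1×3 = 3
C[1][1] = 2×-1 + -1×2 = -4
Result: [[12, 2], [3, -4]]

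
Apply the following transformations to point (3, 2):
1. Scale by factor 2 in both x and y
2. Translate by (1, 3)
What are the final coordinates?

Step 1: Scale (3, 2) by 2 → (6, 4)
Step 2: Translate by (1, 3) → (7, 7)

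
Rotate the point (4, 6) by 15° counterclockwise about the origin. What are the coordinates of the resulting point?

Rotation matrix for 15°: [[cos 15°, -sin 15°], [sin 15°, cos 15°]] ≈ [[0.965926, -0.258819], [0.258819, 0.965926]]
[[0.965926, -0.258819], [0.258819, 0.965926]] × [4, 6]ᵀ ≈ [2.3108, 6.8308]ᵀ
Result: (2.3108, 6.8308)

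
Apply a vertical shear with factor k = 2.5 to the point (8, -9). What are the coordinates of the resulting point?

Shear matrix for vertical shear with factor k = 2.5:
[[1, 0], [2.50, 1]]
Result: (8, -9) → (8, 11)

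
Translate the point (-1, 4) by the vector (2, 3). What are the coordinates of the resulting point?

Translation by (2, 3) (homogeneous matrix [[1, 0, 2], [0, 1, 3], [0, 0, 1]]):
x' = -1 + 2 = 1
y' = 4 + 3 = 7
Result: (1, 7)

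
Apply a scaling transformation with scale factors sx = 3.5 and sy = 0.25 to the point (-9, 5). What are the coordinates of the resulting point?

Scaling matrix:
[[3.50, 0], [0, 0.25]]
Result: (-9 × 3.5, 5 × 0.25) = (-31.5, 1.25)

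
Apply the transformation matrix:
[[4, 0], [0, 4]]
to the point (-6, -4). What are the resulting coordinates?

Matrix multiplication:
[[4, 0], [0, 4]] × [-6, -4]ᵀ
= [(4)(-6) + (0)(-4), (0)(-6) + (4)(-4)]ᵀ
= [-24, -16]ᵀ
Result: (-24, -16)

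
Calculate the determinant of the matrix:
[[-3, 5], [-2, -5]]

For a 2×2 matrix [[a, b], [c, d]], det = ad - bc
det = (-3)(-5) - (5)(-2) = 15 - -10 = 25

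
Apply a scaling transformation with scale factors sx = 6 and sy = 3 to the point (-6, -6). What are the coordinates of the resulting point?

Scaling matrix:
[[6, 0], [0, 3]]
Result: (-6 × 6, -6 × 3) = (-36, -18)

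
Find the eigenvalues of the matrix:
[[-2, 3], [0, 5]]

Characteristic equation: det(A - λI) = 0
λ² - (trace)λ + (det) = 0
trace = -2 + 5 = 3, det = (-2)(5) - (3)(0) = -10
λ² - (3)λ + (-10) = 0
λ = (3 ± √((3)² - 4·(-10))) / 2 = (3 ± √49) / 2
Solving: λ = -2, 5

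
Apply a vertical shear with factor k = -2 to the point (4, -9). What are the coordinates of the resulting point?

Shear matrix for vertical shear with factor k = -2:
[[1, 0], [-2, 1]]
Result: (4, -9) → (4, -17)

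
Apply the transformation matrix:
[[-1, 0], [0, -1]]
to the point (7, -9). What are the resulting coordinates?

Matrix multiplication:
[[-1, 0], [0, -1]] × [7, -9]ᵀ
= [(-1)(7) + (0)(-9), (0)(7) + (-1)(-9)]ᵀ
= [-7, 9]ᵀ
Result: (-7, 9)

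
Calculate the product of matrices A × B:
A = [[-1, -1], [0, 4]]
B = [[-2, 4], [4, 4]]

Matrix multiplication:
C[0][0] = -1×-2 + -1×4 = -2
C[0][1] = -1×4 + -1×4 = -8
C[1][0] = 0×-2 + 4×4 = 16
C[1][1] = 0×4 + 4×4 = 16
Result: [[-2, -8], [16, 16]]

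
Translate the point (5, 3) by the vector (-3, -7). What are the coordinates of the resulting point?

Translation by (-3, -7) (homogeneous matrix [[1, 0, -3], [0, 1, -7], [0, 0, 1]]):
x' = 5 + -3 = 2
y' = 3 + -7 = -4
Result: (2, -4)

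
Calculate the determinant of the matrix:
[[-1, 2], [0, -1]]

For a 2×2 matrix [[a, b], [c, d]], det = ad - bc
det = (-1)(-1) - (2)(0) = 1 - 0 = 1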